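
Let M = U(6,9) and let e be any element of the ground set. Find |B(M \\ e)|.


Deleting e from U(6,9) gives U(6,8) since n > r.
Bases of U(6,8) = C(8,6) = 28.

28


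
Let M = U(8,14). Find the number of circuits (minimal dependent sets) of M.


In U(8,14), circuits are the (9)-element subsets.
Any set of 9 elements is dependent, and removing any one element gives
an independent set of size 8, so it is a minimal dependent set.
Number of circuits = C(14,9) = 2002.

2002


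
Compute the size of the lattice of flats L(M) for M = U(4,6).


Flats of U(4,6): every subset of size < 4 is a flat, plus E itself.
Count = (6 choose 0) + (6 choose 1) + (6 choose 2) + (6 choose 3) + 1
     = 1 + 6 + 15 + 20 + 1
     = 43.

43


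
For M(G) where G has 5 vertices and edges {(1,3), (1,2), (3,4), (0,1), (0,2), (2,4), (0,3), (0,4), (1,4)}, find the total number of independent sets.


An independent set in a graphic matroid is an acyclic edge subset.
G has 5 vertices and 9 edges.
Enumerate all 2^9 = 512 subsets, checking for acyclicity.
Total independent sets = 198.

198


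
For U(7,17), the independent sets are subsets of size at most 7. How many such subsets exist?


Independent sets of U(7,17) are all subsets of size <= 7.
Count = C(17,0) + C(17,1) + C(17,2) + C(17,3) + C(17,4) + C(17,5) + C(17,6) + C(17,7)
     = 1 + 17 + 136 + 680 + 2380 + 6188 + 12376 + 19448
     = 41226.

41226


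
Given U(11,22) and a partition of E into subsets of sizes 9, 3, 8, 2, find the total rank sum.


r(Ai) = min(|Ai|, 11) for each part.
Sum = min(9,11) + min(3,11) + min(8,11) + min(2,11)
    = 9 + 3 + 8 + 2
    = 22.

22


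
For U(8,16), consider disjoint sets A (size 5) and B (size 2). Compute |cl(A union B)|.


|A union B| = 5 + 2 = 7 (disjoint).
In U(8,16), cl(S) = S if |S| < 8, else cl(S) = E.
Since 7 < 8, cl(A union B) = A union B.
|cl(A union B)| = 7.

7


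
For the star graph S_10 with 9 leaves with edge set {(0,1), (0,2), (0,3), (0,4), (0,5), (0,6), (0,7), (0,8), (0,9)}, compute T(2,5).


A star on 10 vertices is a tree with 9 edges.
T(x,y) = x^(9) for any tree.
T(2,5) = 2^9 = 512.

512


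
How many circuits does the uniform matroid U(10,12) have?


In U(10,12), circuits are the (11)-element subsets.
Any set of 11 elements is dependent, and removing any one element gives
an independent set of size 10, so it is a minimal dependent set.
Number of circuits = C(12,11) = 12! / (11! * 1!) = 12.

12


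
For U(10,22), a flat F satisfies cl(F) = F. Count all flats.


Flats of U(10,22): every subset of size < 10 is a flat, plus E itself.
Count = (22 choose 0) + (22 choose 1) + (22 choose 2) + (22 choose 3) + (22 choose 4) + (22 choose 5) + (22 choose 6) + (22 choose 7) + (22 choose 8) + (22 choose 9) + 1
     = 1 + 22 + 231 + 1540 + 7315 + 26334 + 74613 + 170544 + 319770 + 497420 + 1
     = 1097791.

1097791


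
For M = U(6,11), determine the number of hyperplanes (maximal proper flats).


Hyperplanes of U(6,11) are flats of rank 5.
In a uniform matroid, these are exactly the (5)-element subsets.
Count = C(11,5) = 11! / (5! * 6!) = 462.

462


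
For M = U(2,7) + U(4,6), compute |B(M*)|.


(M1+M2)* = M1* + M2*.
M1* = U(5,7), bases: C(7,5) = 21.
M2* = U(2,6), bases: C(6,2) = 15.
|B(M*)| = 21 * 15 = 315.

315


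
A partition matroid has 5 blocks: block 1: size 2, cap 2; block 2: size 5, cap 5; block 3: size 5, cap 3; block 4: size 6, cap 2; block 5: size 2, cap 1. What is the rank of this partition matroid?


Rank of a partition matroid = sum of min(|Si|, ci) for each block.
= min(2,2) + min(5,5) + min(5,3) + min(6,2) + min(2,1)
= 2 + 5 + 3 + 2 + 1
= 13.

13


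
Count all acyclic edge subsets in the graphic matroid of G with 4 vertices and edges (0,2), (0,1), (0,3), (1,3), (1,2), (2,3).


An independent set in a graphic matroid is an acyclic edge subset.
G has 4 vertices and 6 edges.
Enumerate all 2^6 = 64 subsets, checking for acyclicity.
Total independent sets = 38.

38


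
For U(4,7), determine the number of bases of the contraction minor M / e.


Contracting e from U(4,7) gives U(3,6).
Bases of U(3,6) = (6 choose 3) = 20.

20


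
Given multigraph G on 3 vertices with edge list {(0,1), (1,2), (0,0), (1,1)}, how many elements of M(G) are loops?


In a graphic matroid, a loop is a self-loop edge (u,u) with rank 0.
Examining all 4 edges for self-loops...
Self-loops found: (0,0), (1,1)
Number of loops = 2.

2


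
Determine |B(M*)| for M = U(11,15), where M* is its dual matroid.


The dual of U(r,n) is U(n-r, n) = U(4,15).
Bases of U(4,15) are all (4)-element subsets.
|B(M*)| = C(15,4) = 15! / (4! * 11!) = 1365.

1365


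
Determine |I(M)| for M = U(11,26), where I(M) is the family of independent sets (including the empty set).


Independent sets of U(11,26) are all subsets of size <= 11.
Count = (26 choose 0) + (26 choose 1) + (26 choose 2) + (26 choose 3) + (26 choose 4) + (26 choose 5) + (26 choose 6) + (26 choose 7) + (26 choose 8) + (26 choose 9) + (26 choose 10) + (26 choose 11)
     = 1 + 26 + 325 + 2600 + 14950 + 65780 + 230230 + 657800 + 1562275 + 3124550 + 5311735 + 7726160
     = 18696432.

18696432


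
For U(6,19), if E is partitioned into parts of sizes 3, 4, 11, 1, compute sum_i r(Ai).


r(Ai) = min(|Ai|, 6) for each part.
Sum = min(3,6) + min(4,6) + min(11,6) + min(1,6)
    = 3 + 4 + 6 + 1
    = 14.

14


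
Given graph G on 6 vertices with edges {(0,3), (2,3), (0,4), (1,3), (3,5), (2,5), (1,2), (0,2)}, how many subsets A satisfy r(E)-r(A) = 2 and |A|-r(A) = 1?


R(x,y) = sum over A in 2^E of x^(r(E)-r(A)) * y^(|A|-r(A)).
G has 6 vertices, 8 edges. r(E) = 5.
Enumerate all 2^8 = 256 subsets.
Count subsets with r(E)-r(A)=2 and |A|-r(A)=1: 18.

18


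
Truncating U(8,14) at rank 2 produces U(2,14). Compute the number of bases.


Truncating U(8,14) to rank 2 gives U(2,14).
Bases of U(2,14) are all 2-element subsets of 14 elements.
Number of bases = (14 choose 2) = 91.

91


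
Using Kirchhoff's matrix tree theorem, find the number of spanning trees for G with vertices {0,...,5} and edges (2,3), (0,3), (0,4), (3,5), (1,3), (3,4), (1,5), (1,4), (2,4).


By Kirchhoff's matrix tree theorem, the number of spanning trees equals
the determinant of any cofactor of the Laplacian matrix L.
G has 6 vertices and 9 edges.
Computing the (5 x 5) cofactor determinant gives 52.

52


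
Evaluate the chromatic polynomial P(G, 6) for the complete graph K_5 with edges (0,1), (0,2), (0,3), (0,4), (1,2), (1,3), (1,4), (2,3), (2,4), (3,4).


P(K_5, k) = k(k-1)(k-2)...(k-4).
P(6) = (6) * (5) * (4) * (3) * (2) = 720.

720


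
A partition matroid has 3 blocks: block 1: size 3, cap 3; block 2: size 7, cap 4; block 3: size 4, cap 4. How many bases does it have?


A basis picks exactly ci elements from block i.
Number of bases = product of C(|Si|, ci).
= C(3,3) * C(7,4) * C(4,4)
= 1 * 35 * 1
= 35.

35


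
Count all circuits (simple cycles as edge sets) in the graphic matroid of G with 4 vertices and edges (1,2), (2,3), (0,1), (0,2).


A circuit in a graphic matroid = edge set of a simple cycle.
G has 4 vertices and 4 edges.
Enumerating all minimal edge subsets forming cycles...
Total circuits found: 1.

1


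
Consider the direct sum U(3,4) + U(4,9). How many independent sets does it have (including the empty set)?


For a direct sum, |I(M1+M2)| = |I(M1)| * |I(M2)|.
|I(U(3,4))| = sum C(4,k) for k=0..3 = 15.
|I(U(4,9))| = sum C(9,k) for k=0..4 = 256.
Total = 15 * 256 = 3840.

3840


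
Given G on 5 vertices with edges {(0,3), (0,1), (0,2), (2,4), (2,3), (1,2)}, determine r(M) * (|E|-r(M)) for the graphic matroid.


r(M) = |V| - c = 5 - 1 = 4.
nullity = |E| - r(M) = 6 - 4 = 2.
Product = 4 * 2 = 8.

8


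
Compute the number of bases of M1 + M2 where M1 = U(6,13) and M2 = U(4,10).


Bases of a direct sum M1 + M2: |B| = |B(M1)| * |B(M2)|.
|B(U(6,13))| = C(13,6) = 1716.
|B(U(4,10))| = C(10,4) = 210.
Total bases = 1716 * 210 = 360360.

360360


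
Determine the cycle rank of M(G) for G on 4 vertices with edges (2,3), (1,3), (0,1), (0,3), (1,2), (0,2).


Cycle rank (nullity) = |E| - r(M) = |E| - (|V| - c).
|E| = 6, |V| = 4, c = 1.
Nullity = 6 - (4 - 1) = 6 - 3 = 3.

3


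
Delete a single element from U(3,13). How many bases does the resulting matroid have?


Deleting e from U(3,13) gives U(3,12) since n > r.
Bases of U(3,12) = C(12,3) = 12! / (3! * 9!) = 220.

220


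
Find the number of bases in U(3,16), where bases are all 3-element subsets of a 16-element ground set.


Bases of U(3,16) are all 3-element subsets of the 16-element ground set.
Number of bases = C(16,3).
C(16,3) = (16 * 15 * 14) / (1 * 2 * 3) = 560.

560


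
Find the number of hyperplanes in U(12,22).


Hyperplanes of U(12,22) are flats of rank 11.
In a uniform matroid, these are exactly the (11)-element subsets.
Count = C(22,11) = 705432.

705432


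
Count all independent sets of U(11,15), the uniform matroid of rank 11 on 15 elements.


Independent sets of U(11,15) are all subsets of size <= 11.
Count = C(15,0) + C(15,1) + C(15,2) + C(15,3) + C(15,4) + C(15,5) + C(15,6) + C(15,7) + C(15,8) + C(15,9) + C(15,10) + C(15,11)
     = 1 + 15 + 105 + 455 + 1365 + 3003 + 5005 + 6435 + 6435 + 5005 + 3003 + 1365
     = 32192.

32192


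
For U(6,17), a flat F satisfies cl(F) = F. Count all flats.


Flats of U(6,17): every subset of size < 6 is a flat, plus E itself.
Count = C(17,0) + C(17,1) + C(17,2) + C(17,3) + C(17,4) + C(17,5) + 1
     = 1 + 17 + 136 + 680 + 2380 + 6188 + 1
     = 9403.

9403


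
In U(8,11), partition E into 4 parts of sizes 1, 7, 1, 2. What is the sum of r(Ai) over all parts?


r(Ai) = min(|Ai|, 8) for each part.
Sum = min(1,8) + min(7,8) + min(1,8) + min(2,8)
    = 1 + 7 + 1 + 2
    = 11.

11


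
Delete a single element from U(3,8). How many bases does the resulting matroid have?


Deleting e from U(3,8) gives U(3,7) since n > r.
Bases of U(3,7) = C(7,3) = (7 * 6 * 5) / (1 * 2 * 3) = 35.

35


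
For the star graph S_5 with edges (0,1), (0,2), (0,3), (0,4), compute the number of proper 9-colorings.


P(tree, k) = k * (k-1)^(4) for any tree on 5 vertices.
P(9) = 9 * 8^4 = 9 * 4096 = 36864.

36864


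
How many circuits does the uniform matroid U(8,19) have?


In U(8,19), circuits are the (9)-element subsets.
Any set of 9 elements is dependent, and removing any one element gives
an independent set of size 8, so it is a minimal dependent set.
Number of circuits = C(19,9) = 19! / (9! * 10!) = 92378.

92378


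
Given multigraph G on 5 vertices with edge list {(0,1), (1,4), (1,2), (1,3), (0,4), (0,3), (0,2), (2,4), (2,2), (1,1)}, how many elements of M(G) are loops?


In a graphic matroid, a loop is a self-loop edge (u,u) with rank 0.
Examining all 10 edges for self-loops...
Self-loops found: (2,2), (1,1)
Number of loops = 2.

2


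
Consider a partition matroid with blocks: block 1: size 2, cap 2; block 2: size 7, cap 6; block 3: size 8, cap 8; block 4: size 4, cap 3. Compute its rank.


Rank of a partition matroid = sum of min(|Si|, ci) for each block.
= min(2,2) + min(7,6) + min(8,8) + min(4,3)
= 2 + 6 + 8 + 3
= 19.

19


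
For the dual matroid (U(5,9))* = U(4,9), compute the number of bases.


The dual of U(r,n) is U(n-r, n) = U(4,9).
Bases of U(4,9) are all (4)-element subsets.
|B(M*)| = (9 choose 4) = 126.

126


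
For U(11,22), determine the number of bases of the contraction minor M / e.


Contracting e from U(11,22) gives U(10,21).
Bases of U(10,21) = C(21,10) = 352716.

352716


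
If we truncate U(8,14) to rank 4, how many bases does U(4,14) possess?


Truncating U(8,14) to rank 4 gives U(4,14).
Bases of U(4,14) are all 4-element subsets of 14 elements.
Number of bases = C(14,4) = (14 * 13 * 12 * 11) / (1 * 2 * 3 * 4) = 1001.

1001


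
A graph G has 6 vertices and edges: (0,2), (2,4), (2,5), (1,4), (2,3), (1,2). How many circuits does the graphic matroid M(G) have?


A circuit in a graphic matroid = edge set of a simple cycle.
G has 6 vertices and 6 edges.
Enumerating all minimal edge subsets forming cycles...
Total circuits found: 1.

1


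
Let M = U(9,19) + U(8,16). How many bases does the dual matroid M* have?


(M1+M2)* = M1* + M2*.
M1* = U(10,19), bases: C(19,10) = 92378.
M2* = U(8,16), bases: C(16,8) = 12870.
|B(M*)| = 92378 * 12870 = 1188904860.

1188904860


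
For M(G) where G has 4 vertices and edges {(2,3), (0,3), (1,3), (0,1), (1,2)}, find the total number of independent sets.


An independent set in a graphic matroid is an acyclic edge subset.
G has 4 vertices and 5 edges.
Enumerate all 2^5 = 32 subsets, checking for acyclicity.
Total independent sets = 24.

24


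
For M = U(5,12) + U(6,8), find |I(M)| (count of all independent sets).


For a direct sum, |I(M1+M2)| = |I(M1)| * |I(M2)|.
|I(U(5,12))| = sum C(12,k) for k=0..5 = 1586.
|I(U(6,8))| = sum C(8,k) for k=0..6 = 247.
Total = 1586 * 247 = 391742.

391742


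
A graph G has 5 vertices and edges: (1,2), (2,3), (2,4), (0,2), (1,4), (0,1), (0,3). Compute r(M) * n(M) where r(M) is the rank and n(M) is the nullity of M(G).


r(M) = |V| - c = 5 - 1 = 4.
nullity = |E| - r(M) = 7 - 4 = 3.
Product = 4 * 3 = 12.

12


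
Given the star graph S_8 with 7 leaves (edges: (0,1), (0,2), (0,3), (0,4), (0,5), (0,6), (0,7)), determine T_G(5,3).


A star on 8 vertices is a tree with 7 edges.
T(x,y) = x^(7) for any tree.
T(5,3) = 5^7 = 78125.

78125


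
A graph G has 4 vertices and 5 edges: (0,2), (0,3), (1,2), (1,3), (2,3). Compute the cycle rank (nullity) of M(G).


Cycle rank (nullity) = |E| - r(M) = |E| - (|V| - c).
|E| = 5, |V| = 4, c = 1.
Nullity = 5 - (4 - 1) = 5 - 3 = 2.

2


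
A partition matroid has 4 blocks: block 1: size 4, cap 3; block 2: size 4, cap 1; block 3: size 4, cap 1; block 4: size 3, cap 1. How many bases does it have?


A basis picks exactly ci elements from block i.
Number of bases = product of C(|Si|, ci).
= C(4,3) * C(4,1) * C(4,1) * C(3,1)
= 4 * 4 * 4 * 3
= 192.

192


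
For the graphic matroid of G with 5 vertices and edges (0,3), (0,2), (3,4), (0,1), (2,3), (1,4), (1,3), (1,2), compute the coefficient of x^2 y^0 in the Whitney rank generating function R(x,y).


R(x,y) = sum over A in 2^E of x^(r(E)-r(A)) * y^(|A|-r(A)).
G has 5 vertices, 8 edges. r(E) = 4.
Enumerate all 2^8 = 256 subsets.
Count subsets with r(E)-r(A)=2 and |A|-r(A)=0: 28.

28


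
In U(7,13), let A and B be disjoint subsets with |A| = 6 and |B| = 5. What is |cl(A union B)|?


|A union B| = 6 + 5 = 11 (disjoint).
In U(7,13), cl(S) = S if |S| < 7, else cl(S) = E.
Since 11 >= 7, cl(A union B) = E.
|cl(A union B)| = 13.

13


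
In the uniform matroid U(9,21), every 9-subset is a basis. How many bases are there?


Bases of U(9,21) are all 9-element subsets of the 21-element ground set.
Number of bases = C(21,9).
C(21,9) = 21! / (9! * 12!) = 293930.

293930


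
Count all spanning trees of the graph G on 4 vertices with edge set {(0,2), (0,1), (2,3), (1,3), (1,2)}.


By Kirchhoff's matrix tree theorem, the number of spanning trees equals
the determinant of any cofactor of the Laplacian matrix L.
G has 4 vertices and 5 edges.
Computing the (3 x 3) cofactor determinant gives 8.

8


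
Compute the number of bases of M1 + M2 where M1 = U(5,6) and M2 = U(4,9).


Bases of a direct sum M1 + M2: |B| = |B(M1)| * |B(M2)|.
|B(U(5,6))| = C(6,5) = 6.
|B(U(4,9))| = C(9,4) = 126.
Total bases = 6 * 126 = 756.

756


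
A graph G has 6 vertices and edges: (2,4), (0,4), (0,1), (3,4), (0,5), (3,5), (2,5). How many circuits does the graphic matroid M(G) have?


A circuit in a graphic matroid = edge set of a simple cycle.
G has 6 vertices and 7 edges.
Enumerating all minimal edge subsets forming cycles...
Total circuits found: 3.

3


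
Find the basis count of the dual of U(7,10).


The dual of U(r,n) is U(n-r, n) = U(3,10).
Bases of U(3,10) are all (3)-element subsets.
|B(M*)| = C(10,3) = 10! / (3! * 7!) = 120.

120


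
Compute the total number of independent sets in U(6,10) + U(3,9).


For a direct sum, |I(M1+M2)| = |I(M1)| * |I(M2)|.
|I(U(6,10))| = sum C(10,k) for k=0..6 = 848.
|I(U(3,9))| = sum C(9,k) for k=0..3 = 130.
Total = 848 * 130 = 110240.

110240


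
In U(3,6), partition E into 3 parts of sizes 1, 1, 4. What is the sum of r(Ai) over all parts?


r(Ai) = min(|Ai|, 3) for each part.
Sum = min(1,3) + min(1,3) + min(4,3)
    = 1 + 1 + 3
    = 5.

5


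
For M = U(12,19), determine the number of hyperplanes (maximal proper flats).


Hyperplanes of U(12,19) are flats of rank 11.
In a uniform matroid, these are exactly the (11)-element subsets.
Count = C(19,11) = 75582.

75582


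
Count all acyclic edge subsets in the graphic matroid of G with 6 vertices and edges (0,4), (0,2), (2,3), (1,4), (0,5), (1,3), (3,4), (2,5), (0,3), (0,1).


An independent set in a graphic matroid is an acyclic edge subset.
G has 6 vertices and 10 edges.
Enumerate all 2^10 = 1024 subsets, checking for acyclicity.
Total independent sets = 436.

436


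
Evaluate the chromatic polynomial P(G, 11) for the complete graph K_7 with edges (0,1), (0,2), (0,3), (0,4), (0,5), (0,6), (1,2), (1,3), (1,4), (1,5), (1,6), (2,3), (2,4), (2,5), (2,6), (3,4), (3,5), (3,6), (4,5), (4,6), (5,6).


P(K_7, k) = k(k-1)(k-2)...(k-6).
P(11) = (11) * (10) * (9) * (8) * (7) * (6) * (5) = 1663200.

1663200


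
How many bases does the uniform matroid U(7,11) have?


Bases of U(7,11) are all 7-element subsets of the 11-element ground set.
Number of bases = C(11,7).
C(11,7) = 11! / (7! * 4!) = 330.

330


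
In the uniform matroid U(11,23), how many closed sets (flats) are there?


Flats of U(11,23): every subset of size < 11 is a flat, plus E itself.
Count = C(23,0) + C(23,1) + C(23,2) + C(23,3) + C(23,4) + C(23,5) + C(23,6) + C(23,7) + C(23,8) + C(23,9) + C(23,10) + 1
     = 1 + 23 + 253 + 1771 + 8855 + 33649 + 100947 + 245157 + 490314 + 817190 + 1144066 + 1
     = 2842227.

2842227


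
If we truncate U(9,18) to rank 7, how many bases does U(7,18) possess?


Truncating U(9,18) to rank 7 gives U(7,18).
Bases of U(7,18) are all 7-element subsets of 18 elements.
Number of bases = C(18,7) = 31824.

31824


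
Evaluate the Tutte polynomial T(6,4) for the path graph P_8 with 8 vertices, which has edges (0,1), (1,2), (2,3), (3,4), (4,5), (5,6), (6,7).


A path on 8 vertices is a tree with 7 edges.
T(x,y) = x^(7) for any tree.
T(6,4) = 6^7 = 279936.

279936


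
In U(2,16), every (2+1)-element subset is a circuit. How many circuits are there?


In U(2,16), circuits are the (3)-element subsets.
Any set of 3 elements is dependent, and removing any one element gives
an independent set of size 2, so it is a minimal dependent set.
Number of circuits = C(16,3) = 16! / (3! * 13!) = 560.

560


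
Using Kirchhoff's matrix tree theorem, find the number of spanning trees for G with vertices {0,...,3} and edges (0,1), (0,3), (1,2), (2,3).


By Kirchhoff's matrix tree theorem, the number of spanning trees equals
the determinant of any cofactor of the Laplacian matrix L.
G has 4 vertices and 4 edges.
Computing the (3 x 3) cofactor determinant gives 4.

4


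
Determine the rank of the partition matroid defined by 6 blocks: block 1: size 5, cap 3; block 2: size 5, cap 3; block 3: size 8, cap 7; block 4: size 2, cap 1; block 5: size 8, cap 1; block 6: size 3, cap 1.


Rank of a partition matroid = sum of min(|Si|, ci) for each block.
= min(5,3) + min(5,3) + min(8,7) + min(2,1) + min(8,1) + min(3,1)
= 3 + 3 + 7 + 1 + 1 + 1
= 16.

16


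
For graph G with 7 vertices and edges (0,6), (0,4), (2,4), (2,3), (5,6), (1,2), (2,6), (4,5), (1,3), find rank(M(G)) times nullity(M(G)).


r(M) = |V| - c = 7 - 1 = 6.
nullity = |E| - r(M) = 9 - 6 = 3.
Product = 6 * 3 = 18.

18


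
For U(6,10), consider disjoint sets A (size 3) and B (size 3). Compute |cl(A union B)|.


|A union B| = 3 + 3 = 6 (disjoint).
In U(6,10), cl(S) = S if |S| < 6, else cl(S) = E.
Since 6 >= 6, cl(A union B) = E.
|cl(A union B)| = 10.

10


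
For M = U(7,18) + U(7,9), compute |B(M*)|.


(M1+M2)* = M1* + M2*.
M1* = U(11,18), bases: C(18,11) = 31824.
M2* = U(2,9), bases: C(9,2) = 36.
|B(M*)| = 31824 * 36 = 1145664.

1145664


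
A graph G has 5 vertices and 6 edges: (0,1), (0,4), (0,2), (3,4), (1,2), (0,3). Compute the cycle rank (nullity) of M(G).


Cycle rank (nullity) = |E| - r(M) = |E| - (|V| - c).
|E| = 6, |V| = 5, c = 1.
Nullity = 6 - (5 - 1) = 6 - 4 = 2.

2


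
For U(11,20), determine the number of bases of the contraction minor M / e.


Contracting e from U(11,20) gives U(10,19).
Bases of U(10,19) = C(19,10) = 92378.

92378


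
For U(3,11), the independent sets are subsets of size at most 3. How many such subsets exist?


Independent sets of U(3,11) are all subsets of size <= 3.
Count = (11 choose 0) + (11 choose 1) + (11 choose 2) + (11 choose 3)
     = 1 + 11 + 55 + 165
     = 232.

232


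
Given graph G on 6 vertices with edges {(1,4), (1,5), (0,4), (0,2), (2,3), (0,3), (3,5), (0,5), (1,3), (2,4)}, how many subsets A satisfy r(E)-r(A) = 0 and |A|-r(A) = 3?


R(x,y) = sum over A in 2^E of x^(r(E)-r(A)) * y^(|A|-r(A)).
G has 6 vertices, 10 edges. r(E) = 5.
Enumerate all 2^10 = 1024 subsets.
Count subsets with r(E)-r(A)=0 and |A|-r(A)=3: 45.

45


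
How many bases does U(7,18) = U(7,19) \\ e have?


Deleting e from U(7,19) gives U(7,18) since n > r.
Bases of U(7,18) = (18 choose 7) = 31824.

31824


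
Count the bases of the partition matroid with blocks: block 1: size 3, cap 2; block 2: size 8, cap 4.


A basis picks exactly ci elements from block i.
Number of bases = product of C(|Si|, ci).
= C(3,2) * C(8,4)
= 3 * 70
= 210.

210


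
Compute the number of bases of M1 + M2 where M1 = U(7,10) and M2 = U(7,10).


Bases of a direct sum M1 + M2: |B| = |B(M1)| * |B(M2)|.
|B(U(7,10))| = C(10,7) = 120.
|B(U(7,10))| = C(10,7) = 120.
Total bases = 120 * 120 = 14400.

14400


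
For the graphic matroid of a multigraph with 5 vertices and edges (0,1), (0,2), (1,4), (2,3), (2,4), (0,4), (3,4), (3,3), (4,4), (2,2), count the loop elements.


In a graphic matroid, a loop is a self-loop edge (u,u) with rank 0.
Examining all 10 edges for self-loops...
Self-loops found: (3,3), (4,4), (2,2)
Number of loops = 3.

3


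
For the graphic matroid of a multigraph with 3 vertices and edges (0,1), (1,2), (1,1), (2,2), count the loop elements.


In a graphic matroid, a loop is a self-loop edge (u,u) with rank 0.
Examining all 4 edges for self-loops...
Self-loops found: (1,1), (2,2)
Number of loops = 2.

2


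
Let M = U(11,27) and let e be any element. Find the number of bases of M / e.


Contracting e from U(11,27) gives U(10,26).
Bases of U(10,26) = C(26,10) = 26! / (10! * 16!) = 5311735.

5311735


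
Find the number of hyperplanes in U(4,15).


Hyperplanes of U(4,15) are flats of rank 3.
In a uniform matroid, these are exactly the (3)-element subsets.
Count = (15 choose 3) = 455.

455


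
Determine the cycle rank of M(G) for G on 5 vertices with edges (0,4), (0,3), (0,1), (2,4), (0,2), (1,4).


Cycle rank (nullity) = |E| - r(M) = |E| - (|V| - c).
|E| = 6, |V| = 5, c = 1.
Nullity = 6 - (5 - 1) = 6 - 4 = 2.

2


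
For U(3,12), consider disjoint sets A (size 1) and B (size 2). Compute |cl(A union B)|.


|A union B| = 1 + 2 = 3 (disjoint).
In U(3,12), cl(S) = S if |S| < 3, else cl(S) = E.
Since 3 >= 3, cl(A union B) = E.
|cl(A union B)| = 12.

12


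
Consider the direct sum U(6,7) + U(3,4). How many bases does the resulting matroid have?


Bases of a direct sum M1 + M2: |B| = |B(M1)| * |B(M2)|.
|B(U(6,7))| = C(7,6) = 7.
|B(U(3,4))| = C(4,3) = 4.
Total bases = 7 * 4 = 28.

28


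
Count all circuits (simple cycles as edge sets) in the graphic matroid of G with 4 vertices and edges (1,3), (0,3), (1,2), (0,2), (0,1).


A circuit in a graphic matroid = edge set of a simple cycle.
G has 4 vertices and 5 edges.
Enumerating all minimal edge subsets forming cycles...
Total circuits found: 3.

3


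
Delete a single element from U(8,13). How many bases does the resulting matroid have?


Deleting e from U(8,13) gives U(8,12) since n > r.
Bases of U(8,12) = C(12,8) = 495.

495


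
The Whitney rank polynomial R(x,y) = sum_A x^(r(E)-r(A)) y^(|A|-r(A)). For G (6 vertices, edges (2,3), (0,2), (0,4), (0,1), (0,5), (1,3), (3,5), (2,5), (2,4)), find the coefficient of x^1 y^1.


R(x,y) = sum over A in 2^E of x^(r(E)-r(A)) * y^(|A|-r(A)).
G has 6 vertices, 9 edges. r(E) = 5.
Enumerate all 2^9 = 512 subsets.
Count subsets with r(E)-r(A)=1 and |A|-r(A)=1: 63.

63


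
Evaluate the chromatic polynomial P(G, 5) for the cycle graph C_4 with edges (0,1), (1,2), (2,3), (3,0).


P(C_4, k) = (k-1)^4 + (-1)^4*(k-1).
P(5) = (4)^4 + 4
= 256 + 4 = 260.

260


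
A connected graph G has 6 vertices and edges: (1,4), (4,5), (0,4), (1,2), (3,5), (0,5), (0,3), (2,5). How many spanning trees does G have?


By Kirchhoff's matrix tree theorem, the number of spanning trees equals
the determinant of any cofactor of the Laplacian matrix L.
G has 6 vertices and 8 edges.
Computing the (5 x 5) cofactor determinant gives 29.

29


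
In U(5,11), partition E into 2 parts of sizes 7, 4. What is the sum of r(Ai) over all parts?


r(Ai) = min(|Ai|, 5) for each part.
Sum = min(7,5) + min(4,5)
    = 5 + 4
    = 9.

9


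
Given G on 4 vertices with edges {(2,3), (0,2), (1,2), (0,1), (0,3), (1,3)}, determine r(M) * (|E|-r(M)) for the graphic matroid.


r(M) = |V| - c = 4 - 1 = 3.
nullity = |E| - r(M) = 6 - 3 = 3.
Product = 3 * 3 = 9.

9


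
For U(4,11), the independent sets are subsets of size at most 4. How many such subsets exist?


Independent sets of U(4,11) are all subsets of size <= 4.
Count = (11 choose 0) + (11 choose 1) + (11 choose 2) + (11 choose 3) + (11 choose 4)
     = 1 + 11 + 55 + 165 + 330
     = 562.

562


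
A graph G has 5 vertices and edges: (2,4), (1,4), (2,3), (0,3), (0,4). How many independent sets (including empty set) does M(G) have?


An independent set in a graphic matroid is an acyclic edge subset.
G has 5 vertices and 5 edges.
Enumerate all 2^5 = 32 subsets, checking for acyclicity.
Total independent sets = 30.

30


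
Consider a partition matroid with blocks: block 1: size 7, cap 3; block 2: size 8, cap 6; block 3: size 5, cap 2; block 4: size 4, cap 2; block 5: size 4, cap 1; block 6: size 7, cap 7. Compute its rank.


Rank of a partition matroid = sum of min(|Si|, ci) for each block.
= min(7,3) + min(8,6) + min(5,2) + min(4,2) + min(4,1) + min(7,7)
= 3 + 6 + 2 + 2 + 1 + 7
= 21.

21


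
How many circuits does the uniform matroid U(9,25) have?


In U(9,25), circuits are the (10)-element subsets.
Any set of 10 elements is dependent, and removing any one element gives
an independent set of size 9, so it is a minimal dependent set.
Number of circuits = (25 choose 10) = 3268760.

3268760


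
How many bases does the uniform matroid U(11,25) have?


Bases of U(11,25) are all 11-element subsets of the 25-element ground set.
Number of bases = C(25,11).
C(25,11) = 4457400.

4457400


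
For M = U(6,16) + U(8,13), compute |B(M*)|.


(M1+M2)* = M1* + M2*.
M1* = U(10,16), bases: C(16,10) = 8008.
M2* = U(5,13), bases: C(13,5) = 1287.
|B(M*)| = 8008 * 1287 = 10306296.

10306296


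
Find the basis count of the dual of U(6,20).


The dual of U(r,n) is U(n-r, n) = U(14,20).
Bases of U(14,20) are all (14)-element subsets.
|B(M*)| = (20 choose 14) = 38760.

38760


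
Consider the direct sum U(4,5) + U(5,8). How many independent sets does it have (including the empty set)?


For a direct sum, |I(M1+M2)| = |I(M1)| * |I(M2)|.
|I(U(4,5))| = sum C(5,k) for k=0..4 = 31.
|I(U(5,8))| = sum C(8,k) for k=0..5 = 219.
Total = 31 * 219 = 6789.

6789


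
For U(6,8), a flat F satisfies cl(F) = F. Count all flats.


Flats of U(6,8): every subset of size < 6 is a flat, plus E itself.
Count = (8 choose 0) + (8 choose 1) + (8 choose 2) + (8 choose 3) + (8 choose 4) + (8 choose 5) + 1
     = 1 + 8 + 28 + 56 + 70 + 56 + 1
     = 220.

220


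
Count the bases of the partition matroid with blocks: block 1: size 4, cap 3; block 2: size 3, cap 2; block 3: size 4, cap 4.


A basis picks exactly ci elements from block i.
Number of bases = product of C(|Si|, ci).
= C(4,3) * C(3,2) * C(4,4)
= 4 * 3 * 1
= 12.

12


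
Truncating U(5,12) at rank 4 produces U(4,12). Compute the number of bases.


Truncating U(5,12) to rank 4 gives U(4,12).
Bases of U(4,12) are all 4-element subsets of 12 elements.
Number of bases = C(12,4) = (12 * 11 * 10 * 9) / (1 * 2 * 3 * 4) = 495.

495


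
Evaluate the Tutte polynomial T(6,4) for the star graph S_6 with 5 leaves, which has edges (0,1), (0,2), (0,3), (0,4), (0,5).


A star on 6 vertices is a tree with 5 edges.
T(x,y) = x^(5) for any tree.
T(6,4) = 6^5 = 7776.

7776


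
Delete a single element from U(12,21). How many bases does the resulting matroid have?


Deleting e from U(12,21) gives U(12,20) since n > r.
Bases of U(12,20) = C(20,12) = 20! / (12! * 8!) = 125970.

125970


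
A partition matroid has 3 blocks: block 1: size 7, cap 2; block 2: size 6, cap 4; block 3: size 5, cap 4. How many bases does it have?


A basis picks exactly ci elements from block i.
Number of bases = product of C(|Si|, ci).
= C(7,2) * C(6,4) * C(5,4)
= 21 * 15 * 5
= 1575.

1575


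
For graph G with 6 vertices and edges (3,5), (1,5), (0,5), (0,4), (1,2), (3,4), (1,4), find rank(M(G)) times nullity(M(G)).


r(M) = |V| - c = 6 - 1 = 5.
nullity = |E| - r(M) = 7 - 5 = 2.
Product = 5 * 2 = 10.

10


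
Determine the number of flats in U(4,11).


Flats of U(4,11): every subset of size < 4 is a flat, plus E itself.
Count = C(11,0) + C(11,1) + C(11,2) + C(11,3) + 1
     = 1 + 11 + 55 + 165 + 1
     = 233.

233


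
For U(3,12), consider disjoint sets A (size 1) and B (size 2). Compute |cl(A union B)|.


|A union B| = 1 + 2 = 3 (disjoint).
In U(3,12), cl(S) = S if |S| < 3, else cl(S) = E.
Since 3 >= 3, cl(A union B) = E.
|cl(A union B)| = 12.

12


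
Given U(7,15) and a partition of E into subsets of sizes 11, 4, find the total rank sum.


r(Ai) = min(|Ai|, 7) for each part.
Sum = min(11,7) + min(4,7)
    = 7 + 4
    = 11.

11


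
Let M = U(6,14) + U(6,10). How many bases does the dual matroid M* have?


(M1+M2)* = M1* + M2*.
M1* = U(8,14), bases: C(14,8) = 3003.
M2* = U(4,10), bases: C(10,4) = 210.
|B(M*)| = 3003 * 210 = 630630.

630630


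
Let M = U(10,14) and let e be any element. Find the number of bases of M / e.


Contracting e from U(10,14) gives U(9,13).
Bases of U(9,13) = (13 choose 9) = 715.

715


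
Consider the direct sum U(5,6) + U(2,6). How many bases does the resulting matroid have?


Bases of a direct sum M1 + M2: |B| = |B(M1)| * |B(M2)|.
|B(U(5,6))| = C(6,5) = 6.
|B(U(2,6))| = C(6,2) = 15.
Total bases = 6 * 15 = 90.

90


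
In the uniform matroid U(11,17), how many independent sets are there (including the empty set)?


Independent sets of U(11,17) are all subsets of size <= 11.
Count = C(17,0) + C(17,1) + C(17,2) + C(17,3) + C(17,4) + C(17,5) + C(17,6) + C(17,7) + C(17,8) + C(17,9) + C(17,10) + C(17,11)
     = 1 + 17 + 136 + 680 + 2380 + 6188 + 12376 + 19448 + 24310 + 24310 + 19448 + 12376
     = 121670.

121670


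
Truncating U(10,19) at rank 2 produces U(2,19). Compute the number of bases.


Truncating U(10,19) to rank 2 gives U(2,19).
Bases of U(2,19) are all 2-element subsets of 19 elements.
Number of bases = C(19,2) = (19 * 18) / (1 * 2) = 171.

171


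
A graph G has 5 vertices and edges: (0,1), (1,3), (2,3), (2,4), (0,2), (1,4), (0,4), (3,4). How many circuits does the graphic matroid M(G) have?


A circuit in a graphic matroid = edge set of a simple cycle.
G has 5 vertices and 8 edges.
Enumerating all minimal edge subsets forming cycles...
Total circuits found: 13.

13


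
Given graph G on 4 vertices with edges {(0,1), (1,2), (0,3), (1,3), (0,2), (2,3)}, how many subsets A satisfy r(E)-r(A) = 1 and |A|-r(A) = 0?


R(x,y) = sum over A in 2^E of x^(r(E)-r(A)) * y^(|A|-r(A)).
G has 4 vertices, 6 edges. r(E) = 3.
Enumerate all 2^6 = 64 subsets.
Count subsets with r(E)-r(A)=1 and |A|-r(A)=0: 15.

15


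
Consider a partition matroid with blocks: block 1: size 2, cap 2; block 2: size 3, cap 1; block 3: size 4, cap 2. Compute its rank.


Rank of a partition matroid = sum of min(|Si|, ci) for each block.
= min(2,2) + min(3,1) + min(4,2)
= 2 + 1 + 2
= 5.

5


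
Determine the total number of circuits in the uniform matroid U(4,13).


In U(4,13), circuits are the (5)-element subsets.
Any set of 5 elements is dependent, and removing any one element gives
an independent set of size 4, so it is a minimal dependent set.
Number of circuits = C(13,5) = 13! / (5! * 8!) = 1287.

1287


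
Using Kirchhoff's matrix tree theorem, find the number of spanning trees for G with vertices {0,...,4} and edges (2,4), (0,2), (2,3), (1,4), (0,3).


By Kirchhoff's matrix tree theorem, the number of spanning trees equals
the determinant of any cofactor of the Laplacian matrix L.
G has 5 vertices and 5 edges.
Computing the (4 x 4) cofactor determinant gives 3.

3


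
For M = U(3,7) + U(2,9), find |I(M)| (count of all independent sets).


For a direct sum, |I(M1+M2)| = |I(M1)| * |I(M2)|.
|I(U(3,7))| = sum C(7,k) for k=0..3 = 64.
|I(U(2,9))| = sum C(9,k) for k=0..2 = 46.
Total = 64 * 46 = 2944.

2944


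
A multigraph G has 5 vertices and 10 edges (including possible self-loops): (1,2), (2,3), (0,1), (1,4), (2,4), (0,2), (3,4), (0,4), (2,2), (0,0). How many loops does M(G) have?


In a graphic matroid, a loop is a self-loop edge (u,u) with rank 0.
Examining all 10 edges for self-loops...
Self-loops found: (2,2), (0,0)
Number of loops = 2.

2


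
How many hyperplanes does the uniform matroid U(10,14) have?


Hyperplanes of U(10,14) are flats of rank 9.
In a uniform matroid, these are exactly the (9)-element subsets.
Count = C(14,9) = 14! / (9! * 5!) = 2002.

2002


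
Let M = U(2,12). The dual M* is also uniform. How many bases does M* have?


The dual of U(r,n) is U(n-r, n) = U(10,12).
Bases of U(10,12) are all (10)-element subsets.
|B(M*)| = (12 choose 10) = 66.

66


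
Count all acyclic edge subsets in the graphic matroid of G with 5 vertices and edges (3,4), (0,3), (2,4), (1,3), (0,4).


An independent set in a graphic matroid is an acyclic edge subset.
G has 5 vertices and 5 edges.
Enumerate all 2^5 = 32 subsets, checking for acyclicity.
Total independent sets = 28.

28


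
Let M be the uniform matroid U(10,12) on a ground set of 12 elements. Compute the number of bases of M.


Bases of U(10,12) are all 10-element subsets of the 12-element ground set.
Number of bases = C(12,10).
C(12,10) = 12! / (10! * 2!) = 66.

66


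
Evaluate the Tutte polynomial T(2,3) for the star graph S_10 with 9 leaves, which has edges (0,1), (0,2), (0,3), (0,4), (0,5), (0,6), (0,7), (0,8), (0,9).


A star on 10 vertices is a tree with 9 edges.
T(x,y) = x^(9) for any tree.
T(2,3) = 2^9 = 512.

512


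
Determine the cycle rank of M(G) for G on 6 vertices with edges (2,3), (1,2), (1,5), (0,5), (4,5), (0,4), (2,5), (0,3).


Cycle rank (nullity) = |E| - r(M) = |E| - (|V| - c).
|E| = 8, |V| = 6, c = 1.
Nullity = 8 - (6 - 1) = 8 - 5 = 3.

3


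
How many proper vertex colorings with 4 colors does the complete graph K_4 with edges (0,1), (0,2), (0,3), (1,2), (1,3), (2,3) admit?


P(K_4, k) = k(k-1)(k-2)...(k-3).
P(4) = (4) * (3) * (2) * (1) = 24.

24


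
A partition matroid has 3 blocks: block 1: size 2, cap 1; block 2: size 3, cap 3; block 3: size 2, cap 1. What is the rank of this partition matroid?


Rank of a partition matroid = sum of min(|Si|, ci) for each block.
= min(2,1) + min(3,3) + min(2,1)
= 1 + 3 + 1
= 5.

5


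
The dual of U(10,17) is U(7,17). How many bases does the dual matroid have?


The dual of U(r,n) is U(n-r, n) = U(7,17).
Bases of U(7,17) are all (7)-element subsets.
|B(M*)| = C(17,7) = 19448.

19448


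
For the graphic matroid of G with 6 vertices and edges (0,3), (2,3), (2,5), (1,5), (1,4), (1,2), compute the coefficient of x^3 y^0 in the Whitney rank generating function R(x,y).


R(x,y) = sum over A in 2^E of x^(r(E)-r(A)) * y^(|A|-r(A)).
G has 6 vertices, 6 edges. r(E) = 5.
Enumerate all 2^6 = 64 subsets.
Count subsets with r(E)-r(A)=3 and |A|-r(A)=0: 15.

15


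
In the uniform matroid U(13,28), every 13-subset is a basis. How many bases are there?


Bases of U(13,28) are all 13-element subsets of the 28-element ground set.
Number of bases = C(28,13).
C(28,13) = 28! / (13! * 15!) = 37442160.

37442160


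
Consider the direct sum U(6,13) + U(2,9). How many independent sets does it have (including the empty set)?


For a direct sum, |I(M1+M2)| = |I(M1)| * |I(M2)|.
|I(U(6,13))| = sum C(13,k) for k=0..6 = 4096.
|I(U(2,9))| = sum C(9,k) for k=0..2 = 46.
Total = 4096 * 46 = 188416.

188416


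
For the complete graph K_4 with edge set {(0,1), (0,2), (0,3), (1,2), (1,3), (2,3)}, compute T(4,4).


T(K_4; x,y) = x^3 + 3x^2 + 4xy + 2x + y^3 + 3y^2 + 2y.
Substituting x=4, y=4:
= 64 + 48 + 64 + 8 + 64 + 48 + 8
= 304.

304


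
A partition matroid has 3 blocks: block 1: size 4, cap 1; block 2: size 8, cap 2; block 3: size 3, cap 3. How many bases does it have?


A basis picks exactly ci elements from block i.
Number of bases = product of C(|Si|, ci).
= C(4,1) * C(8,2) * C(3,3)
= 4 * 28 * 1
= 112.

112


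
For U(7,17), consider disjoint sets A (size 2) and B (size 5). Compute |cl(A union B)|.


|A union B| = 2 + 5 = 7 (disjoint).
In U(7,17), cl(S) = S if |S| < 7, else cl(S) = E.
Since 7 >= 7, cl(A union B) = E.
|cl(A union B)| = 17.

17


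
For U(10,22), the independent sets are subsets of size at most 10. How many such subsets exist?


Independent sets of U(10,22) are all subsets of size <= 10.
Count = C(22,0) + C(22,1) + C(22,2) + C(22,3) + C(22,4) + C(22,5) + C(22,6) + C(22,7) + C(22,8) + C(22,9) + C(22,10)
     = 1 + 22 + 231 + 1540 + 7315 + 26334 + 74613 + 170544 + 319770 + 497420 + 646646
     = 1744436.

1744436


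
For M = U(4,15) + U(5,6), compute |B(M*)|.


(M1+M2)* = M1* + M2*.
M1* = U(11,15), bases: C(15,11) = 1365.
M2* = U(1,6), bases: C(6,1) = 6.
|B(M*)| = 1365 * 6 = 8190.

8190


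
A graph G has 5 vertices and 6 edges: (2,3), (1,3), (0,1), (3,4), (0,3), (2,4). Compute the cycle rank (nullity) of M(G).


Cycle rank (nullity) = |E| - r(M) = |E| - (|V| - c).
|E| = 6, |V| = 5, c = 1.
Nullity = 6 - (5 - 1) = 6 - 4 = 2.

2


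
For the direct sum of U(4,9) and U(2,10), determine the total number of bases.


Bases of a direct sum M1 + M2: |B| = |B(M1)| * |B(M2)|.
|B(U(4,9))| = C(9,4) = 126.
|B(U(2,10))| = C(10,2) = 45.
Total bases = 126 * 45 = 5670.

5670


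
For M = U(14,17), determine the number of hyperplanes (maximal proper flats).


Hyperplanes of U(14,17) are flats of rank 13.
In a uniform matroid, these are exactly the (13)-element subsets.
Count = C(17,13) = 2380.

2380


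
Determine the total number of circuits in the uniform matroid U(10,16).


In U(10,16), circuits are the (11)-element subsets.
Any set of 11 elements is dependent, and removing any one element gives
an independent set of size 10, so it is a minimal dependent set.
Number of circuits = C(16,11) = 16! / (11! * 5!) = 4368.

4368


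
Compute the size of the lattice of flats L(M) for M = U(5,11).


Flats of U(5,11): every subset of size < 5 is a flat, plus E itself.
Count = (11 choose 0) + (11 choose 1) + (11 choose 2) + (11 choose 3) + (11 choose 4) + 1
     = 1 + 11 + 55 + 165 + 330 + 1
     = 563.

563


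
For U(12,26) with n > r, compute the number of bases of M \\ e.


Deleting e from U(12,26) gives U(12,25) since n > r.
Bases of U(12,25) = C(25,12) = 25! / (12! * 13!) = 5200300.

5200300
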